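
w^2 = w^2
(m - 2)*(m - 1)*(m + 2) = m^3 - m^2 - 4*m + 4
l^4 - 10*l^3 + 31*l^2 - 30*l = l*(l - 5)*(l - 3)*(l - 2)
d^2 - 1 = (d - 1)*(d + 1)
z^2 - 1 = (z - 1)*(z + 1)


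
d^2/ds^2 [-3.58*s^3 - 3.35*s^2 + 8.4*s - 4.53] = -21.48*s - 6.7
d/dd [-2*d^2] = -4*d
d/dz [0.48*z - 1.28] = 0.480000000000000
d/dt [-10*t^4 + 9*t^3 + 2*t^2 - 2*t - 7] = -40*t^3 + 27*t^2 + 4*t - 2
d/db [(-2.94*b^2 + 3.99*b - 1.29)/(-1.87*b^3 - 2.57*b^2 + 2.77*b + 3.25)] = (-5.4978*b^4 + 14.9226*b^3 - 5.1264*b^2 - 25.7406*b + 16.5408)/(3.4969*b^6 + 9.6118*b^5 - 3.7549*b^4 - 26.3928*b^3 - 9.0321*b^2 + 18.005*b + 10.5625)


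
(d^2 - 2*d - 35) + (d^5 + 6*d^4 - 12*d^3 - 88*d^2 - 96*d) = d^5 + 6*d^4 - 12*d^3 - 87*d^2 - 98*d - 35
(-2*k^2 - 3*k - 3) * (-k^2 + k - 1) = 2*k^4 + k^3 + 2*k^2 + 3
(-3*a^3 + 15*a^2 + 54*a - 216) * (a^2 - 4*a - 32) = -3*a^5 + 27*a^4 + 90*a^3 - 912*a^2 - 864*a + 6912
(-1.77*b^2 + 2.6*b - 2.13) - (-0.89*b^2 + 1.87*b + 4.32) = -0.88*b^2 + 0.73*b - 6.45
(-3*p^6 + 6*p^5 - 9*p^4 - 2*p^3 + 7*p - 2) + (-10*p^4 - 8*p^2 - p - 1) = -3*p^6 + 6*p^5 - 19*p^4 - 2*p^3 - 8*p^2 + 6*p - 3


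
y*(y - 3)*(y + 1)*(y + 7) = y^4 + 5*y^3 - 17*y^2 - 21*y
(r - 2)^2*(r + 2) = r^3 - 2*r^2 - 4*r + 8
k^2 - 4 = (k - 2)*(k + 2)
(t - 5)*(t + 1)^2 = t^3 - 3*t^2 - 9*t - 5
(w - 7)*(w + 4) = w^2 - 3*w - 28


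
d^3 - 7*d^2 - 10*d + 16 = (d - 8)*(d - 1)*(d + 2)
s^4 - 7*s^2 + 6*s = s*(s - 2)*(s - 1)*(s + 3)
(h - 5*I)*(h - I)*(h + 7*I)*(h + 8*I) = h^4 + 9*I*h^3 + 29*h^2 + 261*I*h + 280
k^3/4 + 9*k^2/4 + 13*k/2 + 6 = (k/4 + 1)*(k + 2)*(k + 3)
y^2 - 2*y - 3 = (y - 3)*(y + 1)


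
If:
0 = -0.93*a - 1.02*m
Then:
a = -1.09677419354839*m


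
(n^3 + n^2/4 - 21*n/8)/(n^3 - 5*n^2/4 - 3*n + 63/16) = 2*n/(2*n - 3)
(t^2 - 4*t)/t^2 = (t - 4)/t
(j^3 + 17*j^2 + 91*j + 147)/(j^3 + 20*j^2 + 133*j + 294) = (j + 3)/(j + 6)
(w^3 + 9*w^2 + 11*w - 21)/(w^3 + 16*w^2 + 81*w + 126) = (w - 1)/(w + 6)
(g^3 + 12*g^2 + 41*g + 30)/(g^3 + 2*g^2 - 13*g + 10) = (g^2 + 7*g + 6)/(g^2 - 3*g + 2)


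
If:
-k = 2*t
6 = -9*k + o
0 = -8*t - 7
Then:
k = 7/4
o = 87/4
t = -7/8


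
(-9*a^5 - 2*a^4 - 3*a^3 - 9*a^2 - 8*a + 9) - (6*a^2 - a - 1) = -9*a^5 - 2*a^4 - 3*a^3 - 15*a^2 - 7*a + 10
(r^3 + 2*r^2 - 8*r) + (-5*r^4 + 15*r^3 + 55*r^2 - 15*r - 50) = -5*r^4 + 16*r^3 + 57*r^2 - 23*r - 50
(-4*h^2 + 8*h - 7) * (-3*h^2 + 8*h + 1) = 12*h^4 - 56*h^3 + 81*h^2 - 48*h - 7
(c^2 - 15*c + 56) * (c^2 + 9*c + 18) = c^4 - 6*c^3 - 61*c^2 + 234*c + 1008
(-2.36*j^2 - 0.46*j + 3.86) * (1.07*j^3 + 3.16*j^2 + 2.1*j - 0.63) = -2.5252*j^5 - 7.9498*j^4 - 2.2794*j^3 + 12.7184*j^2 + 8.3958*j - 2.4318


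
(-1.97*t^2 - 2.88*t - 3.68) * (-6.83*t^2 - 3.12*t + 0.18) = 13.4551*t^4 + 25.8168*t^3 + 33.7654*t^2 + 10.9632*t - 0.6624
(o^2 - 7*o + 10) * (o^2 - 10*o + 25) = o^4 - 17*o^3 + 105*o^2 - 275*o + 250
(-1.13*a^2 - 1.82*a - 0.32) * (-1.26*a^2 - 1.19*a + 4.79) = 1.4238*a^4 + 3.6379*a^3 - 2.8437*a^2 - 8.337*a - 1.5328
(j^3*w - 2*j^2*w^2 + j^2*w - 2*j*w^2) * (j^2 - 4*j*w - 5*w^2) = j^5*w - 6*j^4*w^2 + j^4*w + 3*j^3*w^3 - 6*j^3*w^2 + 10*j^2*w^4 + 3*j^2*w^3 + 10*j*w^4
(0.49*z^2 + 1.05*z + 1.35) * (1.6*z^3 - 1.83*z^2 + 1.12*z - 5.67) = 0.784*z^5 + 0.7833*z^4 + 0.7873*z^3 - 4.0728*z^2 - 4.4415*z - 7.6545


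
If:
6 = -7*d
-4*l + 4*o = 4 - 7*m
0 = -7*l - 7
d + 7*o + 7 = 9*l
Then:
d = -6/7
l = -1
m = 424/343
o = -106/49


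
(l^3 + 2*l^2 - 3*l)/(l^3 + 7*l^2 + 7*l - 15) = l/(l + 5)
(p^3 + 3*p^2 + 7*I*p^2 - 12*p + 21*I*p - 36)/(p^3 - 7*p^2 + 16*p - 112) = (p^2 + 3*p*(1 + I) + 9*I)/(p^2 - p*(7 + 4*I) + 28*I)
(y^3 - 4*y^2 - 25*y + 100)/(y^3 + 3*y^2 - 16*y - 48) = (y^2 - 25)/(y^2 + 7*y + 12)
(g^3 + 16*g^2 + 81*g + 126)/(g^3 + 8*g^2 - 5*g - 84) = (g^2 + 9*g + 18)/(g^2 + g - 12)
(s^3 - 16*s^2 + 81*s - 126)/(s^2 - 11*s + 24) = (s^2 - 13*s + 42)/(s - 8)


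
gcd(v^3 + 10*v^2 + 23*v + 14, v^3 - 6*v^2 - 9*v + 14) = v + 2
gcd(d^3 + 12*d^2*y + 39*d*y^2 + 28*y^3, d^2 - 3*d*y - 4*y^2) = d + y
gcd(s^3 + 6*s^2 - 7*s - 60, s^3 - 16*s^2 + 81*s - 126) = s - 3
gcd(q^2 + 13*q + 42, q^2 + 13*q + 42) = q^2 + 13*q + 42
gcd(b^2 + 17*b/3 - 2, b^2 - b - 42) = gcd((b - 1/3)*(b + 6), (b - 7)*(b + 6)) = b + 6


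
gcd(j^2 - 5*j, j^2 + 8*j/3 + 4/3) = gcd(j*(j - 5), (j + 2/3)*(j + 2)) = 1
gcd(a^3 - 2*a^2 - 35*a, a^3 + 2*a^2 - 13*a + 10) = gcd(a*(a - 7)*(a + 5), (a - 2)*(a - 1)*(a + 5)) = a + 5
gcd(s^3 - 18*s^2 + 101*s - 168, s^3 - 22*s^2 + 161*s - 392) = s^2 - 15*s + 56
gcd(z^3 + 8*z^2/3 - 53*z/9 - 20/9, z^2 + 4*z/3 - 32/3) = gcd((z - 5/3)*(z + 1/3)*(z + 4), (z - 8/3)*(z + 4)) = z + 4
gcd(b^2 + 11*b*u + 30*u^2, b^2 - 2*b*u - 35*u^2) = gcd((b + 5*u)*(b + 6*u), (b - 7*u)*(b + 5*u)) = b + 5*u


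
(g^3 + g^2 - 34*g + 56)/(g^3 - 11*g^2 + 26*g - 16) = (g^2 + 3*g - 28)/(g^2 - 9*g + 8)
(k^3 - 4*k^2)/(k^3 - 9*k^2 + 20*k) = k/(k - 5)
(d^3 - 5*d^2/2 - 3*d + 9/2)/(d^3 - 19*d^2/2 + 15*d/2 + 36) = (d - 1)/(d - 8)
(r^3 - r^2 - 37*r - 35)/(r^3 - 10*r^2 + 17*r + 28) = (r + 5)/(r - 4)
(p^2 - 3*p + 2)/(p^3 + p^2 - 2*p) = (p - 2)/(p*(p + 2))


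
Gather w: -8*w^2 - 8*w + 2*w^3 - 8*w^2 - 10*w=2*w^3 - 16*w^2 - 18*w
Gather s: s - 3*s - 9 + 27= 18 - 2*s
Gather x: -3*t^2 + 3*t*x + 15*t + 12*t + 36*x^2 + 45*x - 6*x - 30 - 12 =-3*t^2 + 27*t + 36*x^2 + x*(3*t + 39) - 42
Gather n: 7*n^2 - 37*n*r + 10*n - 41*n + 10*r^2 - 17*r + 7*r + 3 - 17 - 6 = 7*n^2 + n*(-37*r - 31) + 10*r^2 - 10*r - 20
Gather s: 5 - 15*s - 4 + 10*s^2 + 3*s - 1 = 10*s^2 - 12*s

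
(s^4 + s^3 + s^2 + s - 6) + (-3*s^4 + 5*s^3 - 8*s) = -2*s^4 + 6*s^3 + s^2 - 7*s - 6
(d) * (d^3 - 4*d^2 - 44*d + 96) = d^4 - 4*d^3 - 44*d^2 + 96*d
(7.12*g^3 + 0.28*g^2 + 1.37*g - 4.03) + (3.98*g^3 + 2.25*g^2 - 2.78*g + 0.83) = 11.1*g^3 + 2.53*g^2 - 1.41*g - 3.2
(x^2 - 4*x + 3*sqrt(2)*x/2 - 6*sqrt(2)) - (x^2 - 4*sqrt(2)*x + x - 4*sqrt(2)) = -5*x + 11*sqrt(2)*x/2 - 2*sqrt(2)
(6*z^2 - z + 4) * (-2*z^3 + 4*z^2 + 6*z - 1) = -12*z^5 + 26*z^4 + 24*z^3 + 4*z^2 + 25*z - 4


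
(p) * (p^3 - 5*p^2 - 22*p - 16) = p^4 - 5*p^3 - 22*p^2 - 16*p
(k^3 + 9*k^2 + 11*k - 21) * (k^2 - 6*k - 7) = k^5 + 3*k^4 - 50*k^3 - 150*k^2 + 49*k + 147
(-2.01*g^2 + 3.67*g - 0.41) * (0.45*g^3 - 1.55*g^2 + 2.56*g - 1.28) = -0.9045*g^5 + 4.767*g^4 - 11.0186*g^3 + 12.6035*g^2 - 5.7472*g + 0.5248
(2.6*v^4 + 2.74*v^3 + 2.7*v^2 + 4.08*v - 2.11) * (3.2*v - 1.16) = 8.32*v^5 + 5.752*v^4 + 5.4616*v^3 + 9.924*v^2 - 11.4848*v + 2.4476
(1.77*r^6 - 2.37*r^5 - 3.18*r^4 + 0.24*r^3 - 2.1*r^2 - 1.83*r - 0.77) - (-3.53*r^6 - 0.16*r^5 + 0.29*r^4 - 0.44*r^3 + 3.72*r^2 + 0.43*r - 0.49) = 5.3*r^6 - 2.21*r^5 - 3.47*r^4 + 0.68*r^3 - 5.82*r^2 - 2.26*r - 0.28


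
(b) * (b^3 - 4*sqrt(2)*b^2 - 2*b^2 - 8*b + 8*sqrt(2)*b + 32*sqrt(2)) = b^4 - 4*sqrt(2)*b^3 - 2*b^3 - 8*b^2 + 8*sqrt(2)*b^2 + 32*sqrt(2)*b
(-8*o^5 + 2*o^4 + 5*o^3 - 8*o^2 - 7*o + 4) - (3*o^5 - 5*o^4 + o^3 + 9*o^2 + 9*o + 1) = -11*o^5 + 7*o^4 + 4*o^3 - 17*o^2 - 16*o + 3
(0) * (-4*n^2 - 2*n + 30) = 0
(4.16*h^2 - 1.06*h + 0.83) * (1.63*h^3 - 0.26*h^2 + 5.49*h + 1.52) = 6.7808*h^5 - 2.8094*h^4 + 24.4669*h^3 + 0.287999999999999*h^2 + 2.9455*h + 1.2616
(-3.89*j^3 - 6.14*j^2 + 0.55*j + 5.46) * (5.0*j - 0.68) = -19.45*j^4 - 28.0548*j^3 + 6.9252*j^2 + 26.926*j - 3.7128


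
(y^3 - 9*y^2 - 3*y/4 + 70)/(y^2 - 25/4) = (2*y^2 - 23*y + 56)/(2*y - 5)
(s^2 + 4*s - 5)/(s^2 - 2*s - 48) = (-s^2 - 4*s + 5)/(-s^2 + 2*s + 48)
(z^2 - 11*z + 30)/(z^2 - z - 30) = (z - 5)/(z + 5)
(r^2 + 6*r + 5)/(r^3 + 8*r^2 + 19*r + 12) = (r + 5)/(r^2 + 7*r + 12)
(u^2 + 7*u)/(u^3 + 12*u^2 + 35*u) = 1/(u + 5)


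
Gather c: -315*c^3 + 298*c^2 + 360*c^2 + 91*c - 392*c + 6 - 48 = -315*c^3 + 658*c^2 - 301*c - 42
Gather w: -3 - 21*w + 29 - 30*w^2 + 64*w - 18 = -30*w^2 + 43*w + 8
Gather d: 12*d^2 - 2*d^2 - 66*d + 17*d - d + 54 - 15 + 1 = 10*d^2 - 50*d + 40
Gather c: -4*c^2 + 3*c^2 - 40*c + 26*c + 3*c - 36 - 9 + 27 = -c^2 - 11*c - 18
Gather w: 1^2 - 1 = 0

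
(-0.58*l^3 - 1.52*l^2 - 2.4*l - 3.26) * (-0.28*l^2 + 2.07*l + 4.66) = 0.1624*l^5 - 0.775*l^4 - 5.1772*l^3 - 11.1384*l^2 - 17.9322*l - 15.1916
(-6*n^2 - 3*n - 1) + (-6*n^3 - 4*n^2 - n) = -6*n^3 - 10*n^2 - 4*n - 1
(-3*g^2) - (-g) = -3*g^2 + g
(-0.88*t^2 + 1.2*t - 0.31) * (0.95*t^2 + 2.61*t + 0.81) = -0.836*t^4 - 1.1568*t^3 + 2.1247*t^2 + 0.1629*t - 0.2511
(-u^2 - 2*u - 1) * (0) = 0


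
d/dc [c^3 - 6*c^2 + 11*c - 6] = 3*c^2 - 12*c + 11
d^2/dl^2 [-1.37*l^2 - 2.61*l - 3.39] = -2.74000000000000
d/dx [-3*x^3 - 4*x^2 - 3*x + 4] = -9*x^2 - 8*x - 3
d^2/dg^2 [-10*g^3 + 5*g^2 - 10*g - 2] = 10 - 60*g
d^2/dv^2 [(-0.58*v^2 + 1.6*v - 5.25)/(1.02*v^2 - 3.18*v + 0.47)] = (-8.88178419700125e-16*v^4 - 0.433296000000006*v^3 - 31.104288*v^2 + 97.57116*v - 96.620024)/(1.061208*v^6 - 9.925416*v^5 + 32.410908*v^4 - 41.304384*v^3 + 14.934438*v^2 - 2.107386*v + 0.103823)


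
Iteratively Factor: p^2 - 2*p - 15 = (p + 3)*(p - 5)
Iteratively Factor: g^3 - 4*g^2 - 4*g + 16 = (g + 2)*(g^2 - 6*g + 8) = (g - 2)*(g + 2)*(g - 4)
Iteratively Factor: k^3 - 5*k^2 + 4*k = (k - 4)*(k^2 - k) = k*(k - 4)*(k - 1)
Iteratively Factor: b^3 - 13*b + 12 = (b - 1)*(b^2 + b - 12) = (b - 1)*(b + 4)*(b - 3)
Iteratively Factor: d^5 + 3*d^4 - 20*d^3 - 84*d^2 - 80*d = (d)*(d^4 + 3*d^3 - 20*d^2 - 84*d - 80) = d*(d - 5)*(d^3 + 8*d^2 + 20*d + 16) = d*(d - 5)*(d + 2)*(d^2 + 6*d + 8) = d*(d - 5)*(d + 2)*(d + 4)*(d + 2)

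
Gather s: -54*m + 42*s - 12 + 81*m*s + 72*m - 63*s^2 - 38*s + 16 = 18*m - 63*s^2 + s*(81*m + 4) + 4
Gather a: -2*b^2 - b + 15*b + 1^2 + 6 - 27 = -2*b^2 + 14*b - 20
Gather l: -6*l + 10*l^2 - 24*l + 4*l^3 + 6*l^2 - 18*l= 4*l^3 + 16*l^2 - 48*l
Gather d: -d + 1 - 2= -d - 1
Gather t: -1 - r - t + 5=-r - t + 4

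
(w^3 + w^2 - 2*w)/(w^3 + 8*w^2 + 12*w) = (w - 1)/(w + 6)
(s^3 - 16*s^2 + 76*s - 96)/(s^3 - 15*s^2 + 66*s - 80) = (s - 6)/(s - 5)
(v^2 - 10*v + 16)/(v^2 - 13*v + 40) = (v - 2)/(v - 5)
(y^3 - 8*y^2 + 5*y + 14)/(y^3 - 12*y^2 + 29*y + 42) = (y - 2)/(y - 6)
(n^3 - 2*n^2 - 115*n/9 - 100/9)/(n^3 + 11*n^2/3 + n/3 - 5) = (3*n^2 - 11*n - 20)/(3*(n^2 + 2*n - 3))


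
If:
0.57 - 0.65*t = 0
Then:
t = 0.88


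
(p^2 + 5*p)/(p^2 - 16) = p*(p + 5)/(p^2 - 16)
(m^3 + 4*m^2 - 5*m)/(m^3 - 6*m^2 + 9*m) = (m^2 + 4*m - 5)/(m^2 - 6*m + 9)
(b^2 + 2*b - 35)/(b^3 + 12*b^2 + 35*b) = (b - 5)/(b*(b + 5))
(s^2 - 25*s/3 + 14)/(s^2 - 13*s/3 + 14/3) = (s - 6)/(s - 2)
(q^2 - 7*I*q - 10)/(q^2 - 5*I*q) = (q - 2*I)/q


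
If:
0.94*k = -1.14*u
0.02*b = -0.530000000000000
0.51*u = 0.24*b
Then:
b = -26.50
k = 15.12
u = -12.47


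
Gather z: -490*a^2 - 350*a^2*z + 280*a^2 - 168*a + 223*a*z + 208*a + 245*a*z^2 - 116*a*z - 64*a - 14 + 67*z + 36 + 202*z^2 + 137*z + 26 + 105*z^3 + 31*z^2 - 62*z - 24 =-210*a^2 - 24*a + 105*z^3 + z^2*(245*a + 233) + z*(-350*a^2 + 107*a + 142) + 24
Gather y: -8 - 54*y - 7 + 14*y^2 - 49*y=14*y^2 - 103*y - 15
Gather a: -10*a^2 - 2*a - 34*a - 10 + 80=-10*a^2 - 36*a + 70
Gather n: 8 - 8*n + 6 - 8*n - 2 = 12 - 16*n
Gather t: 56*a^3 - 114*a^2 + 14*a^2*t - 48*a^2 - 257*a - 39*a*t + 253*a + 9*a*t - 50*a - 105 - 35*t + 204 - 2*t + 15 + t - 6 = 56*a^3 - 162*a^2 - 54*a + t*(14*a^2 - 30*a - 36) + 108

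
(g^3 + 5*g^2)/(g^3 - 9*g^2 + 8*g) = g*(g + 5)/(g^2 - 9*g + 8)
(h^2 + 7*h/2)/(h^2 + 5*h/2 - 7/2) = h/(h - 1)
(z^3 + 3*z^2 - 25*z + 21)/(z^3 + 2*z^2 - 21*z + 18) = (z + 7)/(z + 6)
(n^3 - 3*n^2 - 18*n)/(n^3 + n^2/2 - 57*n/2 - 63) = 2*n/(2*n + 7)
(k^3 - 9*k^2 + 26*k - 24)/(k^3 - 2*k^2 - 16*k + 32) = (k - 3)/(k + 4)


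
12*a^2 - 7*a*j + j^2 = (-4*a + j)*(-3*a + j)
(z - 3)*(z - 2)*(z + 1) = z^3 - 4*z^2 + z + 6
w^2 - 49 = (w - 7)*(w + 7)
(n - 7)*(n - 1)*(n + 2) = n^3 - 6*n^2 - 9*n + 14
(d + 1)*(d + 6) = d^2 + 7*d + 6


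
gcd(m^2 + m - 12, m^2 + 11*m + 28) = m + 4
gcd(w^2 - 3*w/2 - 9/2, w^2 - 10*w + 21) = w - 3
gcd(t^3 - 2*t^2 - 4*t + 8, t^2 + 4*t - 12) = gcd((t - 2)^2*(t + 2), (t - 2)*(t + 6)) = t - 2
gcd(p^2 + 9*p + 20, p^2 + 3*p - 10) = p + 5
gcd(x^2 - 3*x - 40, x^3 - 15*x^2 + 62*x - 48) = x - 8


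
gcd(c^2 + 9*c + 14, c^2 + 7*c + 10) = c + 2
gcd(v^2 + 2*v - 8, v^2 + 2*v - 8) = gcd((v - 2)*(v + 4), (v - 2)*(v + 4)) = v^2 + 2*v - 8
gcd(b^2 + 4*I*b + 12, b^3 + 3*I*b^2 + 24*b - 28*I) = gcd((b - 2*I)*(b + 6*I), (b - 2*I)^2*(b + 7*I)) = b - 2*I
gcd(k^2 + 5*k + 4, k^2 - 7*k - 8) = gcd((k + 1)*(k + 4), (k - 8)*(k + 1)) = k + 1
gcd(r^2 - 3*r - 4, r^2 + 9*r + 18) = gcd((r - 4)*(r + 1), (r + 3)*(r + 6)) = 1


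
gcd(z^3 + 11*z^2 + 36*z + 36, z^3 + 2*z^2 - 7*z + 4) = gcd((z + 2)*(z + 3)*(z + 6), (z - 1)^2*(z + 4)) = 1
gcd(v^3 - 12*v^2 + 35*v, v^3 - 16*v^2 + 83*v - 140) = v^2 - 12*v + 35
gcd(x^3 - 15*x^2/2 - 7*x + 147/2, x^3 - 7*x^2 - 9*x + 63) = x^2 - 4*x - 21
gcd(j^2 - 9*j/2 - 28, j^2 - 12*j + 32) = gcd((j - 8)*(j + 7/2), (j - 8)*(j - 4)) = j - 8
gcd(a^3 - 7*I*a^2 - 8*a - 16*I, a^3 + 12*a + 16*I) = a - 4*I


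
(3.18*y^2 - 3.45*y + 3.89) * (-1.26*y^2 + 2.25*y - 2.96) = -4.0068*y^4 + 11.502*y^3 - 22.0767*y^2 + 18.9645*y - 11.5144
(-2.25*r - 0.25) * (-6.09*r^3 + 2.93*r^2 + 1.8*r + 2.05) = 13.7025*r^4 - 5.07*r^3 - 4.7825*r^2 - 5.0625*r - 0.5125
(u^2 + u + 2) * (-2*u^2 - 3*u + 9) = -2*u^4 - 5*u^3 + 2*u^2 + 3*u + 18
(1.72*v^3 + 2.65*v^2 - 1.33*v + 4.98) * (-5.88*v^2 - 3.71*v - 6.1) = -10.1136*v^5 - 21.9632*v^4 - 12.5031*v^3 - 40.5131*v^2 - 10.3628*v - 30.378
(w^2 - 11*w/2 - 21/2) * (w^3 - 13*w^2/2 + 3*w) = w^5 - 12*w^4 + 113*w^3/4 + 207*w^2/4 - 63*w/2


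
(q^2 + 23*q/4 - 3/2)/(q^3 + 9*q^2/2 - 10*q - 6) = (4*q - 1)/(2*(2*q^2 - 3*q - 2))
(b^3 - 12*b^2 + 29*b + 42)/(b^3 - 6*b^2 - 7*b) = (b - 6)/b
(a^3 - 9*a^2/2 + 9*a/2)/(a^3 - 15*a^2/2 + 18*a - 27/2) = a/(a - 3)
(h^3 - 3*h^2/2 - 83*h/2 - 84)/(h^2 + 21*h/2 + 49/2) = (h^2 - 5*h - 24)/(h + 7)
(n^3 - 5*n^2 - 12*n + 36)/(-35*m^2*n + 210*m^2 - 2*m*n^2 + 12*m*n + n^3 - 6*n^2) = (-n^2 - n + 6)/(35*m^2 + 2*m*n - n^2)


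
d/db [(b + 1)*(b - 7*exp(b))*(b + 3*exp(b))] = -4*b^2*exp(b) + 3*b^2 - 42*b*exp(2*b) - 12*b*exp(b) + 2*b - 63*exp(2*b) - 4*exp(b)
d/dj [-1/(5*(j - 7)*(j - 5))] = 2*(j - 6)/(5*(j - 7)^2*(j - 5)^2)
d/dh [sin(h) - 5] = cos(h)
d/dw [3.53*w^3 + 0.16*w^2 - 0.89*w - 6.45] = 10.59*w^2 + 0.32*w - 0.89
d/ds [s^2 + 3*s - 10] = 2*s + 3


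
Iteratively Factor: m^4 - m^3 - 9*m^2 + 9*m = (m - 3)*(m^3 + 2*m^2 - 3*m) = m*(m - 3)*(m^2 + 2*m - 3) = m*(m - 3)*(m - 1)*(m + 3)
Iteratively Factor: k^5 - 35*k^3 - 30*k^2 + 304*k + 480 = (k - 4)*(k^4 + 4*k^3 - 19*k^2 - 106*k - 120) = (k - 4)*(k + 3)*(k^3 + k^2 - 22*k - 40) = (k - 4)*(k + 3)*(k + 4)*(k^2 - 3*k - 10) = (k - 4)*(k + 2)*(k + 3)*(k + 4)*(k - 5)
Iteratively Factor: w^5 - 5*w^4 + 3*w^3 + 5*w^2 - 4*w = (w - 1)*(w^4 - 4*w^3 - w^2 + 4*w) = (w - 4)*(w - 1)*(w^3 - w) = w*(w - 4)*(w - 1)*(w^2 - 1) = w*(w - 4)*(w - 1)^2*(w + 1)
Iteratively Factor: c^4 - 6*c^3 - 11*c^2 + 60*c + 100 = (c - 5)*(c^3 - c^2 - 16*c - 20) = (c - 5)*(c + 2)*(c^2 - 3*c - 10) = (c - 5)*(c + 2)^2*(c - 5)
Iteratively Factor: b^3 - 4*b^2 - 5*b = (b + 1)*(b^2 - 5*b) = (b - 5)*(b + 1)*(b)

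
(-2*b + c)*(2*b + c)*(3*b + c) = -12*b^3 - 4*b^2*c + 3*b*c^2 + c^3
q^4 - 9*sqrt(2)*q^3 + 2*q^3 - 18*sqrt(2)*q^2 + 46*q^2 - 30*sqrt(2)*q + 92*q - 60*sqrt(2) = (q + 2)*(q - 5*sqrt(2))*(q - 3*sqrt(2))*(q - sqrt(2))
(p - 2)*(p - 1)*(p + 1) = p^3 - 2*p^2 - p + 2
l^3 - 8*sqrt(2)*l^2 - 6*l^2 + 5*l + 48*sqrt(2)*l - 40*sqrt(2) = (l - 5)*(l - 1)*(l - 8*sqrt(2))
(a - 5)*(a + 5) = a^2 - 25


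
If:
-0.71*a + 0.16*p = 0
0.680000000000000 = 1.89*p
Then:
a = 0.08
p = 0.36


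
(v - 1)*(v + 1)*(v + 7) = v^3 + 7*v^2 - v - 7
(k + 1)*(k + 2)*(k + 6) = k^3 + 9*k^2 + 20*k + 12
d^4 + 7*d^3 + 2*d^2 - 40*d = d*(d - 2)*(d + 4)*(d + 5)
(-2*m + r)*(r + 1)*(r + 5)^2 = -2*m*r^3 - 22*m*r^2 - 70*m*r - 50*m + r^4 + 11*r^3 + 35*r^2 + 25*r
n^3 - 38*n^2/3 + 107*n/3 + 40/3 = (n - 8)*(n - 5)*(n + 1/3)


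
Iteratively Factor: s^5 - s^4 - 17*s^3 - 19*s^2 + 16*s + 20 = (s + 2)*(s^4 - 3*s^3 - 11*s^2 + 3*s + 10) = (s - 5)*(s + 2)*(s^3 + 2*s^2 - s - 2) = (s - 5)*(s + 1)*(s + 2)*(s^2 + s - 2) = (s - 5)*(s - 1)*(s + 1)*(s + 2)*(s + 2)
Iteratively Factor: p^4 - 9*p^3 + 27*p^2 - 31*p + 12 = (p - 1)*(p^3 - 8*p^2 + 19*p - 12) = (p - 4)*(p - 1)*(p^2 - 4*p + 3) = (p - 4)*(p - 1)^2*(p - 3)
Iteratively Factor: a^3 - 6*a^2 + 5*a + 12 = (a + 1)*(a^2 - 7*a + 12) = (a - 3)*(a + 1)*(a - 4)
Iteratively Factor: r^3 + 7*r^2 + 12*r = (r + 4)*(r^2 + 3*r) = r*(r + 4)*(r + 3)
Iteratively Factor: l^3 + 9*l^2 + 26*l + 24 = (l + 4)*(l^2 + 5*l + 6) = (l + 2)*(l + 4)*(l + 3)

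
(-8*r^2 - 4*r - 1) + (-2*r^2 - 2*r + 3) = -10*r^2 - 6*r + 2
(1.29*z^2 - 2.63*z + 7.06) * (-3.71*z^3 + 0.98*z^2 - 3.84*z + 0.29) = -4.7859*z^5 + 11.0215*z^4 - 33.7236*z^3 + 17.3921*z^2 - 27.8731*z + 2.0474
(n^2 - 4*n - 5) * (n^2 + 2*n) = n^4 - 2*n^3 - 13*n^2 - 10*n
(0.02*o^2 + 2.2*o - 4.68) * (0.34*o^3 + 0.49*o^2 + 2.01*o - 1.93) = 0.0068*o^5 + 0.7578*o^4 - 0.473*o^3 + 2.0902*o^2 - 13.6528*o + 9.0324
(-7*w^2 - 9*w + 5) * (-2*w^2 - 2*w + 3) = 14*w^4 + 32*w^3 - 13*w^2 - 37*w + 15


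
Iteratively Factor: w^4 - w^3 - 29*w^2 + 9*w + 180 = (w + 3)*(w^3 - 4*w^2 - 17*w + 60) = (w - 5)*(w + 3)*(w^2 + w - 12) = (w - 5)*(w + 3)*(w + 4)*(w - 3)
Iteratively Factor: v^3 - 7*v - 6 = (v + 1)*(v^2 - v - 6) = (v + 1)*(v + 2)*(v - 3)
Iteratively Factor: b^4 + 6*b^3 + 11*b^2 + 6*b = (b)*(b^3 + 6*b^2 + 11*b + 6) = b*(b + 3)*(b^2 + 3*b + 2) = b*(b + 1)*(b + 3)*(b + 2)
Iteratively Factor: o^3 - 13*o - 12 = (o - 4)*(o^2 + 4*o + 3) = (o - 4)*(o + 1)*(o + 3)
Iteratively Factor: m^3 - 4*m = (m + 2)*(m^2 - 2*m) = (m - 2)*(m + 2)*(m)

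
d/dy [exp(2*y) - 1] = 2*exp(2*y)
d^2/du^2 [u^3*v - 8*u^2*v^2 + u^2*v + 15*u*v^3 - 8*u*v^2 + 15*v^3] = 2*v*(3*u - 8*v + 1)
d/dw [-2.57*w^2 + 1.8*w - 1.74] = 1.8 - 5.14*w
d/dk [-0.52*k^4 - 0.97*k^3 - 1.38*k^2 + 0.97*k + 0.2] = -2.08*k^3 - 2.91*k^2 - 2.76*k + 0.97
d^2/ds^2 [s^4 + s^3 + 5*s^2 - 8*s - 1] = 12*s^2 + 6*s + 10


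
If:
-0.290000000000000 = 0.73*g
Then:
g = -0.40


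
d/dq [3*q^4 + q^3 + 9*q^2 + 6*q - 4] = 12*q^3 + 3*q^2 + 18*q + 6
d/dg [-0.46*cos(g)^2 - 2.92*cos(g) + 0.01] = (0.92*cos(g) + 2.92)*sin(g)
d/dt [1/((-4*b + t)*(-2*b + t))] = 2*(3*b - t)/((2*b - t)^2*(4*b - t)^2)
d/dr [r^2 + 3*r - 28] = 2*r + 3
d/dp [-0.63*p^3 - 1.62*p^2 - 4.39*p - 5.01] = -1.89*p^2 - 3.24*p - 4.39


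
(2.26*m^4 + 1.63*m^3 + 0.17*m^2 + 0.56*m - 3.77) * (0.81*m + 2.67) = 1.8306*m^5 + 7.3545*m^4 + 4.4898*m^3 + 0.9075*m^2 - 1.5585*m - 10.0659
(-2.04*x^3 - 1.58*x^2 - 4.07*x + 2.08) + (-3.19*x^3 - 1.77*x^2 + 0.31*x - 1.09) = -5.23*x^3 - 3.35*x^2 - 3.76*x + 0.99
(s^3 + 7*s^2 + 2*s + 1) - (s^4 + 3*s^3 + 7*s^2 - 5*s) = -s^4 - 2*s^3 + 7*s + 1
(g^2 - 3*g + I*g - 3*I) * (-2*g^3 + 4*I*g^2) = -2*g^5 + 6*g^4 + 2*I*g^4 - 4*g^3 - 6*I*g^3 + 12*g^2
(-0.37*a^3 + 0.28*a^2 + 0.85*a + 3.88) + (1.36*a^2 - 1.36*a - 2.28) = -0.37*a^3 + 1.64*a^2 - 0.51*a + 1.6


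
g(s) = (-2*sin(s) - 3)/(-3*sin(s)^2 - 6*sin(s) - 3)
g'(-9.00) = 4.75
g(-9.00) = 2.10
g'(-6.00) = -0.70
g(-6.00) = 0.72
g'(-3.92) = 0.26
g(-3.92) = 0.51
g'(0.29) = -0.69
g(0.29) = 0.72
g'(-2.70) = 5.05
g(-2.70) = 2.18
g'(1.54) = -0.01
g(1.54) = 0.42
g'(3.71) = 8.34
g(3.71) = 3.01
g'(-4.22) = 0.14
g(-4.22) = 0.45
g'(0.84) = -0.23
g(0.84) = 0.49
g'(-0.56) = -8.05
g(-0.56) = 2.94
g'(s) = (6*sin(s)*cos(s) + 6*cos(s))*(-2*sin(s) - 3)/(-3*sin(s)^2 - 6*sin(s) - 3)^2 - 2*cos(s)/(-3*sin(s)^2 - 6*sin(s) - 3)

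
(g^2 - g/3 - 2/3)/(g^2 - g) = (g + 2/3)/g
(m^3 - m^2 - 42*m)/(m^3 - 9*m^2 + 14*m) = (m + 6)/(m - 2)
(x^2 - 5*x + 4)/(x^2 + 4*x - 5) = (x - 4)/(x + 5)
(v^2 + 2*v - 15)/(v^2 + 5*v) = (v - 3)/v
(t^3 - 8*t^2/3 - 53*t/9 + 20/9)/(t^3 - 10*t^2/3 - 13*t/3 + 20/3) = (t - 1/3)/(t - 1)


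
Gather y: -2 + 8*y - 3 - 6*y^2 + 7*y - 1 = -6*y^2 + 15*y - 6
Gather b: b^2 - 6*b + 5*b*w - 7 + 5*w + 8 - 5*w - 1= b^2 + b*(5*w - 6)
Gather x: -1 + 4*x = 4*x - 1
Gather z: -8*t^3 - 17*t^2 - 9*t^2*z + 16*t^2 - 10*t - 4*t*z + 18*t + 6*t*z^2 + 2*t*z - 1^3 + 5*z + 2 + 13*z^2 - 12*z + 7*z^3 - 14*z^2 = -8*t^3 - t^2 + 8*t + 7*z^3 + z^2*(6*t - 1) + z*(-9*t^2 - 2*t - 7) + 1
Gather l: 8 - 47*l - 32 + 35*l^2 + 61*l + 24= 35*l^2 + 14*l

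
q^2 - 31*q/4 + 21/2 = (q - 6)*(q - 7/4)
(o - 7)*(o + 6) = o^2 - o - 42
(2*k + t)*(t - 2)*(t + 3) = 2*k*t^2 + 2*k*t - 12*k + t^3 + t^2 - 6*t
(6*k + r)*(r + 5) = 6*k*r + 30*k + r^2 + 5*r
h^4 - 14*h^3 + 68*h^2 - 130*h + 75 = (h - 5)^2*(h - 3)*(h - 1)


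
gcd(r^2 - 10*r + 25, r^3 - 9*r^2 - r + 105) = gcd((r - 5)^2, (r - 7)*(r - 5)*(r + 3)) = r - 5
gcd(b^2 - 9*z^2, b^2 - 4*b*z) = 1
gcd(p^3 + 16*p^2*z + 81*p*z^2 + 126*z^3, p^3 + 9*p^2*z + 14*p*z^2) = p + 7*z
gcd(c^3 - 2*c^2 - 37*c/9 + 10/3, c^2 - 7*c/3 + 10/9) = c - 2/3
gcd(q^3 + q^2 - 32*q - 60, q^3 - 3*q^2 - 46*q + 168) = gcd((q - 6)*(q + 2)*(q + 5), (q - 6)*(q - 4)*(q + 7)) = q - 6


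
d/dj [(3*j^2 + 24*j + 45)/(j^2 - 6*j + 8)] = 42*(-j^2 - j + 11)/(j^4 - 12*j^3 + 52*j^2 - 96*j + 64)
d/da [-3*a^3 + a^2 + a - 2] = -9*a^2 + 2*a + 1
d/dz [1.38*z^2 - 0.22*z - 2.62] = 2.76*z - 0.22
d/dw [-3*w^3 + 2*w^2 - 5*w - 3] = -9*w^2 + 4*w - 5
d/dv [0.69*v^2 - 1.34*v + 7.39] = 1.38*v - 1.34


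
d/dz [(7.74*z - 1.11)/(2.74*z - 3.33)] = (75.700224 - 62.287872*z)/(2.74*z - 3.33)^3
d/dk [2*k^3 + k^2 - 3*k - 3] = 6*k^2 + 2*k - 3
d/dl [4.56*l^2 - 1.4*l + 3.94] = 9.12*l - 1.4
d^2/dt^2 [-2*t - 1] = 0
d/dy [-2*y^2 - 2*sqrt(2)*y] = -4*y - 2*sqrt(2)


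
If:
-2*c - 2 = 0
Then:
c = -1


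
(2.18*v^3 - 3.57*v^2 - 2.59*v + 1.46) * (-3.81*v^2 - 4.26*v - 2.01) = -8.3058*v^5 + 4.3149*v^4 + 20.6943*v^3 + 12.6465*v^2 - 1.0137*v - 2.9346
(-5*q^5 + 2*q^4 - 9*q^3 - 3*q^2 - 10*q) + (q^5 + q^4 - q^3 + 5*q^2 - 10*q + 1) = -4*q^5 + 3*q^4 - 10*q^3 + 2*q^2 - 20*q + 1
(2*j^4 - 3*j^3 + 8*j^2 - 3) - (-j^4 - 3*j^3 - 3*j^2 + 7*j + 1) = 3*j^4 + 11*j^2 - 7*j - 4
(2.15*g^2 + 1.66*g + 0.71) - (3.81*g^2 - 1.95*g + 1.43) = -1.66*g^2 + 3.61*g - 0.72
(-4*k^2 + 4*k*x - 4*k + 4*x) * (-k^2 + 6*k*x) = 4*k^4 - 28*k^3*x + 4*k^3 + 24*k^2*x^2 - 28*k^2*x + 24*k*x^2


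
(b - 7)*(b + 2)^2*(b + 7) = b^4 + 4*b^3 - 45*b^2 - 196*b - 196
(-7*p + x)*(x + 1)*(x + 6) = -7*p*x^2 - 49*p*x - 42*p + x^3 + 7*x^2 + 6*x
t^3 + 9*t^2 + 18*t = t*(t + 3)*(t + 6)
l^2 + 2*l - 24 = (l - 4)*(l + 6)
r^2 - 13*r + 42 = (r - 7)*(r - 6)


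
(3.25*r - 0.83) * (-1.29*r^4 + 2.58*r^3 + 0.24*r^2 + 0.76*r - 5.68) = -4.1925*r^5 + 9.4557*r^4 - 1.3614*r^3 + 2.2708*r^2 - 19.0908*r + 4.7144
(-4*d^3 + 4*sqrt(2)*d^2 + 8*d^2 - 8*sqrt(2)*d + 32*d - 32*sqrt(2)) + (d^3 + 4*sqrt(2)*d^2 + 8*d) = -3*d^3 + 8*d^2 + 8*sqrt(2)*d^2 - 8*sqrt(2)*d + 40*d - 32*sqrt(2)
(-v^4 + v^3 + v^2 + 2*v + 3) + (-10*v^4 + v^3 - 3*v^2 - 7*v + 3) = -11*v^4 + 2*v^3 - 2*v^2 - 5*v + 6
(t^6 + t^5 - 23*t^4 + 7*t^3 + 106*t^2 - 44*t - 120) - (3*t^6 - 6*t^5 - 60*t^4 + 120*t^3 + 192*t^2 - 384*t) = -2*t^6 + 7*t^5 + 37*t^4 - 113*t^3 - 86*t^2 + 340*t - 120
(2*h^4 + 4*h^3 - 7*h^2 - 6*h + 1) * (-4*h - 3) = -8*h^5 - 22*h^4 + 16*h^3 + 45*h^2 + 14*h - 3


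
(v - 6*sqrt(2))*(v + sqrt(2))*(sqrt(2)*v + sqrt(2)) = sqrt(2)*v^3 - 10*v^2 + sqrt(2)*v^2 - 12*sqrt(2)*v - 10*v - 12*sqrt(2)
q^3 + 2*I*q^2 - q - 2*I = (q - 1)*(q + 1)*(q + 2*I)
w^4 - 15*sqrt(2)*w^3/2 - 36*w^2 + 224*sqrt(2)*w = w*(w - 8*sqrt(2))*(w - 7*sqrt(2)/2)*(w + 4*sqrt(2))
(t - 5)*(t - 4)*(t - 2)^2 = t^4 - 13*t^3 + 60*t^2 - 116*t + 80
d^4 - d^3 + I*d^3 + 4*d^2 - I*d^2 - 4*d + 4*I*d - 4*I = (d - 1)*(d - 2*I)*(d + I)*(d + 2*I)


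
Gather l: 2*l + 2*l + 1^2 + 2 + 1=4*l + 4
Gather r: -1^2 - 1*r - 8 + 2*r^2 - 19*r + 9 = 2*r^2 - 20*r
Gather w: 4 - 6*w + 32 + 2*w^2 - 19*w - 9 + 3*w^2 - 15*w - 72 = 5*w^2 - 40*w - 45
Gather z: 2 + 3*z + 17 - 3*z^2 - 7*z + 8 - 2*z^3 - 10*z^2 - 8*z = -2*z^3 - 13*z^2 - 12*z + 27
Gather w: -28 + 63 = 35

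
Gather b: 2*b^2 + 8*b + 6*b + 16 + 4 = 2*b^2 + 14*b + 20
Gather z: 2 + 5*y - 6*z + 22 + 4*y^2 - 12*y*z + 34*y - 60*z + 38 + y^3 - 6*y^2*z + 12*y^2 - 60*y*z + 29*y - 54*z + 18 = y^3 + 16*y^2 + 68*y + z*(-6*y^2 - 72*y - 120) + 80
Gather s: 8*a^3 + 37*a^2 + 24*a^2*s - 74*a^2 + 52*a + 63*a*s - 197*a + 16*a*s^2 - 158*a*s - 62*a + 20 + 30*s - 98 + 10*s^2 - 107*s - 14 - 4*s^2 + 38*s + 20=8*a^3 - 37*a^2 - 207*a + s^2*(16*a + 6) + s*(24*a^2 - 95*a - 39) - 72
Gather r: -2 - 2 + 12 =8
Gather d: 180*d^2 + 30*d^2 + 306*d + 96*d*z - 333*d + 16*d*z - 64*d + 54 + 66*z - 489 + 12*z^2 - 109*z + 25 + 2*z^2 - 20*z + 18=210*d^2 + d*(112*z - 91) + 14*z^2 - 63*z - 392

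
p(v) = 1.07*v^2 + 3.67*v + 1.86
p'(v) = 2.14*v + 3.67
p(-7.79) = 38.20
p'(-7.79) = -13.00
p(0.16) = 2.47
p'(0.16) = 4.01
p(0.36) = 3.32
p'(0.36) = 4.44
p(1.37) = 8.90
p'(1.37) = 6.60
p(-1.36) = -1.15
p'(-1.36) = 0.76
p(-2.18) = -1.06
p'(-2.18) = -1.00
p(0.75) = 5.21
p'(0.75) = 5.28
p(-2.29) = -0.93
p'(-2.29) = -1.23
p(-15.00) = 187.56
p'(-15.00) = -28.43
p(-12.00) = 111.90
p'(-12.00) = -22.01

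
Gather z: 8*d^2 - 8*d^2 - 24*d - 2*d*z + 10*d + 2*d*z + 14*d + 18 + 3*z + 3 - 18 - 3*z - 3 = 0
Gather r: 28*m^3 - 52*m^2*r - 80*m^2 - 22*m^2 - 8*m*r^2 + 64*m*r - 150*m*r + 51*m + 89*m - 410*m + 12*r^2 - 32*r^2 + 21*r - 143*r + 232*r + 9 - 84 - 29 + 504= 28*m^3 - 102*m^2 - 270*m + r^2*(-8*m - 20) + r*(-52*m^2 - 86*m + 110) + 400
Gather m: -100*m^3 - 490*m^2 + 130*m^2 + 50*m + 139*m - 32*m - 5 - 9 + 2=-100*m^3 - 360*m^2 + 157*m - 12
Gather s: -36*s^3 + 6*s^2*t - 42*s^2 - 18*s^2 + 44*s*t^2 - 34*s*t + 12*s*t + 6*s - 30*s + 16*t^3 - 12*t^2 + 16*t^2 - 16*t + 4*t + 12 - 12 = -36*s^3 + s^2*(6*t - 60) + s*(44*t^2 - 22*t - 24) + 16*t^3 + 4*t^2 - 12*t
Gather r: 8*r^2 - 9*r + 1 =8*r^2 - 9*r + 1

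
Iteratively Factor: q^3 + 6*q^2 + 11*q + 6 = (q + 2)*(q^2 + 4*q + 3) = (q + 2)*(q + 3)*(q + 1)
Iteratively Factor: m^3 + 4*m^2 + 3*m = (m + 3)*(m^2 + m) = m*(m + 3)*(m + 1)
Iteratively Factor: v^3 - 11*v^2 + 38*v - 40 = (v - 4)*(v^2 - 7*v + 10) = (v - 5)*(v - 4)*(v - 2)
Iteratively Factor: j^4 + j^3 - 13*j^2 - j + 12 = (j - 3)*(j^3 + 4*j^2 - j - 4) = (j - 3)*(j - 1)*(j^2 + 5*j + 4) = (j - 3)*(j - 1)*(j + 4)*(j + 1)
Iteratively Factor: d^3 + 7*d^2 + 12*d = (d)*(d^2 + 7*d + 12) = d*(d + 4)*(d + 3)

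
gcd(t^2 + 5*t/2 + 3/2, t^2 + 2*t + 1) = t + 1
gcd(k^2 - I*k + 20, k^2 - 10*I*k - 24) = 1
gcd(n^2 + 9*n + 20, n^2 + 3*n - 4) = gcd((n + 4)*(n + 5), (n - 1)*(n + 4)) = n + 4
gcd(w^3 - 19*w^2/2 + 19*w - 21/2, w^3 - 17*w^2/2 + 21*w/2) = w^2 - 17*w/2 + 21/2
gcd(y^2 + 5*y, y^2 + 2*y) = y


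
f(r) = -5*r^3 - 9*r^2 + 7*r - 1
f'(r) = -15*r^2 - 18*r + 7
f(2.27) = -89.97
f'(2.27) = -111.15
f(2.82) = -164.96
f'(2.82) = -163.05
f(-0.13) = -2.05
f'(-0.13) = 9.09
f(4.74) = -702.51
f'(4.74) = -415.33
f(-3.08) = 38.15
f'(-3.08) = -79.86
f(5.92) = -1312.35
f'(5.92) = -625.26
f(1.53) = -29.27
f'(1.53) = -55.65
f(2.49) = -116.56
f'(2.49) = -130.82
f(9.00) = -4312.00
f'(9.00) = -1370.00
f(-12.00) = 7259.00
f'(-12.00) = -1937.00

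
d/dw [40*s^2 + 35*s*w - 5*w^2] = 35*s - 10*w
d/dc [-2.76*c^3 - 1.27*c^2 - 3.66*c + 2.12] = -8.28*c^2 - 2.54*c - 3.66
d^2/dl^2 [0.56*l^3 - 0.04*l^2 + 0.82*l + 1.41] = 3.36*l - 0.08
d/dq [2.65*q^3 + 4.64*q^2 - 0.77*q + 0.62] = 7.95*q^2 + 9.28*q - 0.77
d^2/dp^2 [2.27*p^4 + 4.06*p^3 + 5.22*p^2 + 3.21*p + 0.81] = 27.24*p^2 + 24.36*p + 10.44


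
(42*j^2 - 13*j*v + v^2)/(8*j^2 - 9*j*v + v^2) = (42*j^2 - 13*j*v + v^2)/(8*j^2 - 9*j*v + v^2)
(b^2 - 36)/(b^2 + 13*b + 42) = (b - 6)/(b + 7)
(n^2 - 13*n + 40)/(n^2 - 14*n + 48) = (n - 5)/(n - 6)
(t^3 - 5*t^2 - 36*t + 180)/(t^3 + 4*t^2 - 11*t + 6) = (t^2 - 11*t + 30)/(t^2 - 2*t + 1)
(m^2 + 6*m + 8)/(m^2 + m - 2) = (m + 4)/(m - 1)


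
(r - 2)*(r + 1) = r^2 - r - 2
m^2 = m^2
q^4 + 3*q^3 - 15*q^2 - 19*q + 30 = (q - 3)*(q - 1)*(q + 2)*(q + 5)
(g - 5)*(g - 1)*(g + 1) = g^3 - 5*g^2 - g + 5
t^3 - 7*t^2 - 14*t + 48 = (t - 8)*(t - 2)*(t + 3)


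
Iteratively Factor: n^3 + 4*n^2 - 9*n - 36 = (n + 4)*(n^2 - 9) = (n + 3)*(n + 4)*(n - 3)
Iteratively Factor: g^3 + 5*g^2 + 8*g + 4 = (g + 2)*(g^2 + 3*g + 2) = (g + 1)*(g + 2)*(g + 2)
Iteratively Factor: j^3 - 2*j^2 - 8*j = (j - 4)*(j^2 + 2*j) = j*(j - 4)*(j + 2)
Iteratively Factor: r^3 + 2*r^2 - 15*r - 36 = (r - 4)*(r^2 + 6*r + 9) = (r - 4)*(r + 3)*(r + 3)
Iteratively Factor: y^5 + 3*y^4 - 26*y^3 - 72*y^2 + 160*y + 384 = (y + 2)*(y^4 + y^3 - 28*y^2 - 16*y + 192) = (y + 2)*(y + 4)*(y^3 - 3*y^2 - 16*y + 48) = (y - 3)*(y + 2)*(y + 4)*(y^2 - 16) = (y - 4)*(y - 3)*(y + 2)*(y + 4)*(y + 4)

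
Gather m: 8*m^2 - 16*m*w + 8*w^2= 8*m^2 - 16*m*w + 8*w^2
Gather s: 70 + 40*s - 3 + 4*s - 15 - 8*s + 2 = 36*s + 54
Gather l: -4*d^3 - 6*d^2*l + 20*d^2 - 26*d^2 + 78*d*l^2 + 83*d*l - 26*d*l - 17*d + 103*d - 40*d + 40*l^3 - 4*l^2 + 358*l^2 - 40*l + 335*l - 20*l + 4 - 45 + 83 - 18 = -4*d^3 - 6*d^2 + 46*d + 40*l^3 + l^2*(78*d + 354) + l*(-6*d^2 + 57*d + 275) + 24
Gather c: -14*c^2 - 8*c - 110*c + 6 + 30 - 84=-14*c^2 - 118*c - 48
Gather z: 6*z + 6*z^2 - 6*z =6*z^2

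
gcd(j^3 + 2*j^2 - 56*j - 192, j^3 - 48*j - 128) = j^2 - 4*j - 32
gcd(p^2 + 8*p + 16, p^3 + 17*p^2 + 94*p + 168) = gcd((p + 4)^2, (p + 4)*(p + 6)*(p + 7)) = p + 4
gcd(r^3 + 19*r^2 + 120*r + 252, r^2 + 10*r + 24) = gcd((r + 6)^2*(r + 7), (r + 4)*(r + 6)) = r + 6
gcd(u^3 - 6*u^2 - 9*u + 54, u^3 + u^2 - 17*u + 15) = u - 3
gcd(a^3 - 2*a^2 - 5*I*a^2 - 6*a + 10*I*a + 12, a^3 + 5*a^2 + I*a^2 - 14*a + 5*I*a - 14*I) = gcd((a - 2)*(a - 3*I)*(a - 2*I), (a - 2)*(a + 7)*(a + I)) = a - 2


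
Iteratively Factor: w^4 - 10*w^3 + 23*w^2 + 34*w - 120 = (w - 3)*(w^3 - 7*w^2 + 2*w + 40) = (w - 4)*(w - 3)*(w^2 - 3*w - 10) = (w - 5)*(w - 4)*(w - 3)*(w + 2)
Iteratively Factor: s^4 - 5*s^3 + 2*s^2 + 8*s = (s)*(s^3 - 5*s^2 + 2*s + 8) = s*(s - 4)*(s^2 - s - 2) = s*(s - 4)*(s - 2)*(s + 1)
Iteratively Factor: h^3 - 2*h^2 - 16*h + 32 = (h - 4)*(h^2 + 2*h - 8) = (h - 4)*(h + 4)*(h - 2)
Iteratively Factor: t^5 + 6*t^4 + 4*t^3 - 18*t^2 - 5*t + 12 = (t + 1)*(t^4 + 5*t^3 - t^2 - 17*t + 12) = (t + 1)*(t + 4)*(t^3 + t^2 - 5*t + 3) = (t - 1)*(t + 1)*(t + 4)*(t^2 + 2*t - 3) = (t - 1)*(t + 1)*(t + 3)*(t + 4)*(t - 1)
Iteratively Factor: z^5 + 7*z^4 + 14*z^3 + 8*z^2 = (z + 2)*(z^4 + 5*z^3 + 4*z^2) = (z + 1)*(z + 2)*(z^3 + 4*z^2) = z*(z + 1)*(z + 2)*(z^2 + 4*z) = z*(z + 1)*(z + 2)*(z + 4)*(z)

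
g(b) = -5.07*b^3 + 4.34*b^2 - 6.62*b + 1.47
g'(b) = -15.21*b^2 + 8.68*b - 6.62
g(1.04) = -6.42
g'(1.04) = -14.04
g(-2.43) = 115.93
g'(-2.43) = -117.53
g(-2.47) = 120.70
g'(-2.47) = -120.85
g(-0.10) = 2.18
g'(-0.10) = -7.64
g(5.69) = -829.68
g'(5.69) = -449.67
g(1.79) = -25.55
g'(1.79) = -39.82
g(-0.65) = 9.00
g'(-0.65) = -18.69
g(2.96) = -111.59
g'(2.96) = -114.19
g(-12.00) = 9466.83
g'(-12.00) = -2301.02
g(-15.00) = 18188.52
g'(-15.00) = -3559.07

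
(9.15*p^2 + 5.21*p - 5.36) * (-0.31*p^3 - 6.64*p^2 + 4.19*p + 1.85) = -2.8365*p^5 - 62.3711*p^4 + 5.4057*p^3 + 74.3478*p^2 - 12.8199*p - 9.916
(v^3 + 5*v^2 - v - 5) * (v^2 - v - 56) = v^5 + 4*v^4 - 62*v^3 - 284*v^2 + 61*v + 280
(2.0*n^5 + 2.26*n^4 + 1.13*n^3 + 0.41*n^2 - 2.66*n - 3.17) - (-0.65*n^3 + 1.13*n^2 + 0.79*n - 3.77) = 2.0*n^5 + 2.26*n^4 + 1.78*n^3 - 0.72*n^2 - 3.45*n + 0.6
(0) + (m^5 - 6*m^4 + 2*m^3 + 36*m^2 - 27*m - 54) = m^5 - 6*m^4 + 2*m^3 + 36*m^2 - 27*m - 54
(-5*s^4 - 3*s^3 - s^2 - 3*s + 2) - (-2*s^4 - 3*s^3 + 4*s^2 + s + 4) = -3*s^4 - 5*s^2 - 4*s - 2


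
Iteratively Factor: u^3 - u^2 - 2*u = (u - 2)*(u^2 + u) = (u - 2)*(u + 1)*(u)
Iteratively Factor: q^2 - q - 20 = (q + 4)*(q - 5)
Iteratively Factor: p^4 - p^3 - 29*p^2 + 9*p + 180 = (p - 3)*(p^3 + 2*p^2 - 23*p - 60) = (p - 3)*(p + 3)*(p^2 - p - 20) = (p - 3)*(p + 3)*(p + 4)*(p - 5)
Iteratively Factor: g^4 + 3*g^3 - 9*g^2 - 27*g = (g)*(g^3 + 3*g^2 - 9*g - 27) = g*(g + 3)*(g^2 - 9) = g*(g - 3)*(g + 3)*(g + 3)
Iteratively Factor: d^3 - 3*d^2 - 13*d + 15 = (d - 1)*(d^2 - 2*d - 15) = (d - 1)*(d + 3)*(d - 5)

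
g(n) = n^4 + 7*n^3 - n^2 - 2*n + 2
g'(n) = 4*n^3 + 21*n^2 - 2*n - 2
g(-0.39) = 2.24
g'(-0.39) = 1.74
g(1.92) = 57.61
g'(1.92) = 99.89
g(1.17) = 11.38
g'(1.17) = 30.81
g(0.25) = 1.55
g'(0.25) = -1.12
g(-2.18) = -48.33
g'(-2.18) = 60.72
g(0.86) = 4.54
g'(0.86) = 14.36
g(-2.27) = -53.94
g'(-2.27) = 63.96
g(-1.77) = -26.59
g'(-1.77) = 45.15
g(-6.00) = -238.00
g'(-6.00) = -98.00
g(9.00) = 11567.00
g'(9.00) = 4597.00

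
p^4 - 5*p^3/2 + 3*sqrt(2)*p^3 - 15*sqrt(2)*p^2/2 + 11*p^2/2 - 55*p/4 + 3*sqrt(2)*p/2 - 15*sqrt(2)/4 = (p - 5/2)*(p + sqrt(2)/2)*(p + sqrt(2))*(p + 3*sqrt(2)/2)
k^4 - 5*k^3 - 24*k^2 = k^2*(k - 8)*(k + 3)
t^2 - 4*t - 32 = (t - 8)*(t + 4)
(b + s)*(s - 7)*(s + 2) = b*s^2 - 5*b*s - 14*b + s^3 - 5*s^2 - 14*s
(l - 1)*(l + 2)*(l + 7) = l^3 + 8*l^2 + 5*l - 14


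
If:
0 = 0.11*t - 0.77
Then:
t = 7.00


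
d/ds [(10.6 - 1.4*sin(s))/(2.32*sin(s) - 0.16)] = -24.368*cos(s)/(2.32*sin(s) - 0.16)^2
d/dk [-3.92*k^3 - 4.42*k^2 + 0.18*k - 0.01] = -11.76*k^2 - 8.84*k + 0.18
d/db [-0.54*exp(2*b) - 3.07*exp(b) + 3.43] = (-1.08*exp(b) - 3.07)*exp(b)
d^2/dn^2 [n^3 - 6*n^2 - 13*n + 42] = 6*n - 12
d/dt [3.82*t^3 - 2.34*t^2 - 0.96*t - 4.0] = 11.46*t^2 - 4.68*t - 0.96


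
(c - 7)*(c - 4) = c^2 - 11*c + 28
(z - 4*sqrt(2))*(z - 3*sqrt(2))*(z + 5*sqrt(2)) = z^3 - 2*sqrt(2)*z^2 - 46*z + 120*sqrt(2)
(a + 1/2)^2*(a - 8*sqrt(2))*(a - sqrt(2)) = a^4 - 9*sqrt(2)*a^3 + a^3 - 9*sqrt(2)*a^2 + 65*a^2/4 - 9*sqrt(2)*a/4 + 16*a + 4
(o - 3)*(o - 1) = o^2 - 4*o + 3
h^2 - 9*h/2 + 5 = (h - 5/2)*(h - 2)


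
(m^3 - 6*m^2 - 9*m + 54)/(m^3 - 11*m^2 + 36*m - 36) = (m + 3)/(m - 2)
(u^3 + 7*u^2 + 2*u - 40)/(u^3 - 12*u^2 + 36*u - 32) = (u^2 + 9*u + 20)/(u^2 - 10*u + 16)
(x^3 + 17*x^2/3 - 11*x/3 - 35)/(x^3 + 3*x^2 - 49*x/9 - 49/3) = 3*(x + 5)/(3*x + 7)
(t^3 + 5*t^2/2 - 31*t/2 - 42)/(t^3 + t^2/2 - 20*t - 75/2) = (2*t^2 - t - 28)/(2*t^2 - 5*t - 25)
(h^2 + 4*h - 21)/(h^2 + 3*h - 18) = (h + 7)/(h + 6)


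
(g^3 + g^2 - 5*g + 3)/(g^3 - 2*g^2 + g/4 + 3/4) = 4*(g^2 + 2*g - 3)/(4*g^2 - 4*g - 3)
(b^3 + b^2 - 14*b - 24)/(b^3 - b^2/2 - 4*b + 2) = 2*(b^2 - b - 12)/(2*b^2 - 5*b + 2)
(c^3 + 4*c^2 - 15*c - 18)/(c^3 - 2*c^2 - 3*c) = (c + 6)/c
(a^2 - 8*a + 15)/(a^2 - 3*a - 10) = (a - 3)/(a + 2)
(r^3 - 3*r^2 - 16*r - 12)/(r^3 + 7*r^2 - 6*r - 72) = (r^3 - 3*r^2 - 16*r - 12)/(r^3 + 7*r^2 - 6*r - 72)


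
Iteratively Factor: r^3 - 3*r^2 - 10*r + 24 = (r + 3)*(r^2 - 6*r + 8) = (r - 2)*(r + 3)*(r - 4)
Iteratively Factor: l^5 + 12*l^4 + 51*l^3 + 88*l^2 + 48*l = (l + 4)*(l^4 + 8*l^3 + 19*l^2 + 12*l) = (l + 3)*(l + 4)*(l^3 + 5*l^2 + 4*l) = (l + 1)*(l + 3)*(l + 4)*(l^2 + 4*l) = l*(l + 1)*(l + 3)*(l + 4)*(l + 4)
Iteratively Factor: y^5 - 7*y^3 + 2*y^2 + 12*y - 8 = (y - 1)*(y^4 + y^3 - 6*y^2 - 4*y + 8) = (y - 1)*(y + 2)*(y^3 - y^2 - 4*y + 4) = (y - 1)*(y + 2)^2*(y^2 - 3*y + 2) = (y - 1)^2*(y + 2)^2*(y - 2)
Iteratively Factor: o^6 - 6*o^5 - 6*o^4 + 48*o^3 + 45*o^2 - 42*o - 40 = (o - 4)*(o^5 - 2*o^4 - 14*o^3 - 8*o^2 + 13*o + 10) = (o - 4)*(o + 1)*(o^4 - 3*o^3 - 11*o^2 + 3*o + 10) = (o - 4)*(o + 1)^2*(o^3 - 4*o^2 - 7*o + 10) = (o - 4)*(o + 1)^2*(o + 2)*(o^2 - 6*o + 5) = (o - 5)*(o - 4)*(o + 1)^2*(o + 2)*(o - 1)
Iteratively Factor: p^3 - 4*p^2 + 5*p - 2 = (p - 1)*(p^2 - 3*p + 2) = (p - 1)^2*(p - 2)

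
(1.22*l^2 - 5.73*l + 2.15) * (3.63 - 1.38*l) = -1.6836*l^3 + 12.336*l^2 - 23.7669*l + 7.8045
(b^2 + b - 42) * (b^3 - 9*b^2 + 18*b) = b^5 - 8*b^4 - 33*b^3 + 396*b^2 - 756*b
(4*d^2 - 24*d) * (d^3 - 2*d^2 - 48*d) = 4*d^5 - 32*d^4 - 144*d^3 + 1152*d^2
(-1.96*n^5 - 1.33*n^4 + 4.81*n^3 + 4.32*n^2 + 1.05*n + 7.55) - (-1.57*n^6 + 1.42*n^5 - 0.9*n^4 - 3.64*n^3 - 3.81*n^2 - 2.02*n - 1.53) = 1.57*n^6 - 3.38*n^5 - 0.43*n^4 + 8.45*n^3 + 8.13*n^2 + 3.07*n + 9.08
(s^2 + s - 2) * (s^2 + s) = s^4 + 2*s^3 - s^2 - 2*s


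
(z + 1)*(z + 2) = z^2 + 3*z + 2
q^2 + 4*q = q*(q + 4)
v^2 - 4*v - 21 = (v - 7)*(v + 3)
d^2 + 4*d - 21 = (d - 3)*(d + 7)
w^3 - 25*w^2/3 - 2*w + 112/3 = (w - 8)*(w - 7/3)*(w + 2)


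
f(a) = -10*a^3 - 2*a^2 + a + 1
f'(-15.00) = -6689.00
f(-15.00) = 33286.00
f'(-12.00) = -4271.00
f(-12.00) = 16981.00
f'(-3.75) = -405.88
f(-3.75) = 496.47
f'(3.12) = -303.51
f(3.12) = -319.06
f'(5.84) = -1045.53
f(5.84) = -2053.14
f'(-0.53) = -5.31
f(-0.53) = 1.40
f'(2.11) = -141.00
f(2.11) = -99.73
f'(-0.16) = 0.87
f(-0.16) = 0.83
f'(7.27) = -1613.67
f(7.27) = -3939.84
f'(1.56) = -78.25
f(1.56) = -40.27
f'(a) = -30*a^2 - 4*a + 1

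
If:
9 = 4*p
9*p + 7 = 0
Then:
No Solution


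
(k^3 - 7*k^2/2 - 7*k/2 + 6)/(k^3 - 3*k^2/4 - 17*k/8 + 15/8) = 4*(k - 4)/(4*k - 5)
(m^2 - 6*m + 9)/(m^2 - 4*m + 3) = (m - 3)/(m - 1)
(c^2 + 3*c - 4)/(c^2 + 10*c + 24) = (c - 1)/(c + 6)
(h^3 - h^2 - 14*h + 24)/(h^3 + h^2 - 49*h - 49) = (h^3 - h^2 - 14*h + 24)/(h^3 + h^2 - 49*h - 49)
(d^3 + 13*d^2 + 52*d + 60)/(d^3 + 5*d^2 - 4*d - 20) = (d + 6)/(d - 2)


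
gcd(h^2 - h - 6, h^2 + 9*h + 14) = h + 2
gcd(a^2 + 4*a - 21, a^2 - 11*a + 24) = a - 3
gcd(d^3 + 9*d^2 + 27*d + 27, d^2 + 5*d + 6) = d + 3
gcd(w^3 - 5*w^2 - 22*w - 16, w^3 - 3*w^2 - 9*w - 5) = w + 1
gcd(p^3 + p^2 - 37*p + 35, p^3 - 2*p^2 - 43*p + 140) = p^2 + 2*p - 35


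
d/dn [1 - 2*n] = -2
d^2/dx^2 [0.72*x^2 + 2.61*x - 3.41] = 1.44000000000000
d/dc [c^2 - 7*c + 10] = 2*c - 7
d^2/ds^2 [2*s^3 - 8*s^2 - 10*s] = 12*s - 16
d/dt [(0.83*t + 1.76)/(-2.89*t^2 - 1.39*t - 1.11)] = (2.3987*t^2 + 10.1728*t + 1.5251)/(8.3521*t^4 + 8.0342*t^3 + 8.3479*t^2 + 3.0858*t + 1.2321)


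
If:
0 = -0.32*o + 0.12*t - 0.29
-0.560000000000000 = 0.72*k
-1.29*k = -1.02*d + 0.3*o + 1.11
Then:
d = 0.110294117647059*t - 0.161968954248366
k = -0.78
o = 0.375*t - 0.90625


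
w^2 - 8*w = w*(w - 8)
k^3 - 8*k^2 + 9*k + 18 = (k - 6)*(k - 3)*(k + 1)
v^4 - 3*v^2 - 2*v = v*(v - 2)*(v + 1)^2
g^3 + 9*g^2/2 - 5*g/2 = g*(g - 1/2)*(g + 5)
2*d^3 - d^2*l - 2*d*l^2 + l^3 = (-2*d + l)*(-d + l)*(d + l)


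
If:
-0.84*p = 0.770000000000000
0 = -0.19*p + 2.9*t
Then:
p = -0.92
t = -0.06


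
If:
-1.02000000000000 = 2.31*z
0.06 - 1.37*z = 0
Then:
No Solution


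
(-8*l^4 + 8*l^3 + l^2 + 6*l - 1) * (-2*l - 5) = 16*l^5 + 24*l^4 - 42*l^3 - 17*l^2 - 28*l + 5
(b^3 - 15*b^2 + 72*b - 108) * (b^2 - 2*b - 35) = b^5 - 17*b^4 + 67*b^3 + 273*b^2 - 2304*b + 3780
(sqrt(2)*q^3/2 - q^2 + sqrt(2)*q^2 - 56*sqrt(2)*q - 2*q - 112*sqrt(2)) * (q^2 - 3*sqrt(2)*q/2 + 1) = sqrt(2)*q^5/2 - 5*q^4/2 + sqrt(2)*q^4 - 54*sqrt(2)*q^3 - 5*q^3 - 108*sqrt(2)*q^2 + 167*q^2 - 56*sqrt(2)*q + 334*q - 112*sqrt(2)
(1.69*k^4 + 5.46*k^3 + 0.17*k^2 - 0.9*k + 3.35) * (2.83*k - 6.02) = 4.7827*k^5 + 5.278*k^4 - 32.3881*k^3 - 3.5704*k^2 + 14.8985*k - 20.167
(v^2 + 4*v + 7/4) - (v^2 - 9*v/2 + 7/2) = 17*v/2 - 7/4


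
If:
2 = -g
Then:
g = -2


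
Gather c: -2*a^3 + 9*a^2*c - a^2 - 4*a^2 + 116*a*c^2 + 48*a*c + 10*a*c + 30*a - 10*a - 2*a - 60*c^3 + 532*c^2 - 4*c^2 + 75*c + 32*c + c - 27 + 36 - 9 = -2*a^3 - 5*a^2 + 18*a - 60*c^3 + c^2*(116*a + 528) + c*(9*a^2 + 58*a + 108)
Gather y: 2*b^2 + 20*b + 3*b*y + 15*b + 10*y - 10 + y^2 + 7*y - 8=2*b^2 + 35*b + y^2 + y*(3*b + 17) - 18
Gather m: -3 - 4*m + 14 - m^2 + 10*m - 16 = -m^2 + 6*m - 5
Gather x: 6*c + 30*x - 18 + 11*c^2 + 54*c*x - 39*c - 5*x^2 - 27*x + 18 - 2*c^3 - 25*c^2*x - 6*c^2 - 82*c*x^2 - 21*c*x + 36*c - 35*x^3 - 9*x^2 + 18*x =-2*c^3 + 5*c^2 + 3*c - 35*x^3 + x^2*(-82*c - 14) + x*(-25*c^2 + 33*c + 21)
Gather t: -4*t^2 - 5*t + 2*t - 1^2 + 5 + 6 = -4*t^2 - 3*t + 10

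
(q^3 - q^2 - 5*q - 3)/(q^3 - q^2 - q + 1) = (q^2 - 2*q - 3)/(q^2 - 2*q + 1)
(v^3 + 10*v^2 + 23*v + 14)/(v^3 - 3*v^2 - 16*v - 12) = (v + 7)/(v - 6)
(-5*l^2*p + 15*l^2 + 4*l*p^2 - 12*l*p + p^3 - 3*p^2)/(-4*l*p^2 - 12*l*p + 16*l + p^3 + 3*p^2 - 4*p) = (5*l^2*p - 15*l^2 - 4*l*p^2 + 12*l*p - p^3 + 3*p^2)/(4*l*p^2 + 12*l*p - 16*l - p^3 - 3*p^2 + 4*p)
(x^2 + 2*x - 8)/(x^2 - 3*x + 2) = (x + 4)/(x - 1)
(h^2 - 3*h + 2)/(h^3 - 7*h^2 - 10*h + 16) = (h - 2)/(h^2 - 6*h - 16)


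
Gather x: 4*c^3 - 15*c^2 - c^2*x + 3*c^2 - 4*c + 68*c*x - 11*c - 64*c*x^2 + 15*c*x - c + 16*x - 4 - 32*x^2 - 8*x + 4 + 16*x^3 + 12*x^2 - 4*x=4*c^3 - 12*c^2 - 16*c + 16*x^3 + x^2*(-64*c - 20) + x*(-c^2 + 83*c + 4)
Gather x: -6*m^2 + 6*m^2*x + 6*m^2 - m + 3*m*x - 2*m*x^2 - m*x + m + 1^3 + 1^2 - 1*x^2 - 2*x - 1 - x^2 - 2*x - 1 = x^2*(-2*m - 2) + x*(6*m^2 + 2*m - 4)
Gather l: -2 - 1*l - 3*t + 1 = -l - 3*t - 1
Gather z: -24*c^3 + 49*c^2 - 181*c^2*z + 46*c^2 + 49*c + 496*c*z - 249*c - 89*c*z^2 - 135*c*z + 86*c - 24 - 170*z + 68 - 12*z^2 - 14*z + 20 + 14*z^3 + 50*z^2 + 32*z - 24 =-24*c^3 + 95*c^2 - 114*c + 14*z^3 + z^2*(38 - 89*c) + z*(-181*c^2 + 361*c - 152) + 40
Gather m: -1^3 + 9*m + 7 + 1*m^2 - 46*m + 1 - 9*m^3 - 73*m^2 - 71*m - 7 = -9*m^3 - 72*m^2 - 108*m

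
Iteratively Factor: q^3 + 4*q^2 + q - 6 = (q + 3)*(q^2 + q - 2) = (q + 2)*(q + 3)*(q - 1)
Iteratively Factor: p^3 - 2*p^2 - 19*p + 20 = (p + 4)*(p^2 - 6*p + 5) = (p - 5)*(p + 4)*(p - 1)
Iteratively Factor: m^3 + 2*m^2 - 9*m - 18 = (m + 2)*(m^2 - 9) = (m + 2)*(m + 3)*(m - 3)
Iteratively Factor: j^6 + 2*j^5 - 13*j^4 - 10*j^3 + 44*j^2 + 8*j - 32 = (j + 1)*(j^5 + j^4 - 14*j^3 + 4*j^2 + 40*j - 32) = (j - 1)*(j + 1)*(j^4 + 2*j^3 - 12*j^2 - 8*j + 32) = (j - 2)*(j - 1)*(j + 1)*(j^3 + 4*j^2 - 4*j - 16) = (j - 2)*(j - 1)*(j + 1)*(j + 2)*(j^2 + 2*j - 8) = (j - 2)^2*(j - 1)*(j + 1)*(j + 2)*(j + 4)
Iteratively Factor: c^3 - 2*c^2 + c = (c)*(c^2 - 2*c + 1) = c*(c - 1)*(c - 1)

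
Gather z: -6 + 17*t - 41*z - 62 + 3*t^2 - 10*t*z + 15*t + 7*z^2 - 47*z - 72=3*t^2 + 32*t + 7*z^2 + z*(-10*t - 88) - 140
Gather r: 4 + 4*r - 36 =4*r - 32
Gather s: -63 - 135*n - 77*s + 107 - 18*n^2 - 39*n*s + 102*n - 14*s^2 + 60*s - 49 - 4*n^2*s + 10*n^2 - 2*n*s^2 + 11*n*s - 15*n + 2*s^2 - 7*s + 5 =-8*n^2 - 48*n + s^2*(-2*n - 12) + s*(-4*n^2 - 28*n - 24)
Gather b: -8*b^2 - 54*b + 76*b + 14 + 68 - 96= -8*b^2 + 22*b - 14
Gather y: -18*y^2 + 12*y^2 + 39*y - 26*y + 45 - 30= -6*y^2 + 13*y + 15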